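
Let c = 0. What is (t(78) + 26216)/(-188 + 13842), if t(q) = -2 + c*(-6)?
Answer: 13107/6827 ≈ 1.9199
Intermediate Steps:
t(q) = -2 (t(q) = -2 + 0*(-6) = -2 + 0 = -2)
(t(78) + 26216)/(-188 + 13842) = (-2 + 26216)/(-188 + 13842) = 26214/13654 = 26214*(1/13654) = 13107/6827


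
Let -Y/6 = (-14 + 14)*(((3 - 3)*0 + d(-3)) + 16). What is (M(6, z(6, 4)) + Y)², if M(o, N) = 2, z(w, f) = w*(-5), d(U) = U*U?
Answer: 4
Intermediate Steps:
d(U) = U²
z(w, f) = -5*w
Y = 0 (Y = -6*(-14 + 14)*(((3 - 3)*0 + (-3)²) + 16) = -0*((0*0 + 9) + 16) = -0*((0 + 9) + 16) = -0*(9 + 16) = -0*25 = -6*0 = 0)
(M(6, z(6, 4)) + Y)² = (2 + 0)² = 2² = 4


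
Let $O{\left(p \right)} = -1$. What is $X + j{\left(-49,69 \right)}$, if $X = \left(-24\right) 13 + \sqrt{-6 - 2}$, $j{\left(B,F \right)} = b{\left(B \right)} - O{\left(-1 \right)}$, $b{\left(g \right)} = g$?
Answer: $-360 + 2 i \sqrt{2} \approx -360.0 + 2.8284 i$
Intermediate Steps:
$j{\left(B,F \right)} = 1 + B$ ($j{\left(B,F \right)} = B - -1 = B + 1 = 1 + B$)
$X = -312 + 2 i \sqrt{2}$ ($X = -312 + \sqrt{-8} = -312 + 2 i \sqrt{2} \approx -312.0 + 2.8284 i$)
$X + j{\left(-49,69 \right)} = \left(-312 + 2 i \sqrt{2}\right) + \left(1 - 49\right) = \left(-312 + 2 i \sqrt{2}\right) - 48 = -360 + 2 i \sqrt{2}$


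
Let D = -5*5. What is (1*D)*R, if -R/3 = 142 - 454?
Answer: -23400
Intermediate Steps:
D = -25
R = 936 (R = -3*(142 - 454) = -3*(-312) = 936)
(1*D)*R = (1*(-25))*936 = -25*936 = -23400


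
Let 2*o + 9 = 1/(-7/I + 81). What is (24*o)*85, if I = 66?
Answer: -48944700/5339 ≈ -9167.4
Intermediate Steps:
o = -47985/10678 (o = -9/2 + 1/(2*(-7/66 + 81)) = -9/2 + 1/(2*(5339/66)) = -9/2 + (½)*(66/5339) = -9/2 + 33/5339 = -47985/10678 ≈ -4.4938)
(24*o)*85 = (24*(-47985/10678))*85 = -575820/5339*85 = -48944700/5339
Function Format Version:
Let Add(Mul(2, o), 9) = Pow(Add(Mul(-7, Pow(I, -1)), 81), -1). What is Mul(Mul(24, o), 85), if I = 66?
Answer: Rational(-48944700, 5339) ≈ -9167.4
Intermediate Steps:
o = Rational(-47985, 10678) (o = Add(Rational(-9, 2), Mul(Rational(1, 2), Pow(Add(Mul(-7, Pow(66, -1)), 81), -1))) = Add(Rational(-9, 2), Mul(Rational(1, 2), Pow(Add(Mul(-7, Rational(1, 66)), 81), -1))) = Add(Rational(-9, 2), Mul(Rational(1, 2), Pow(Add(Rational(-7, 66), 81), -1))) = Add(Rational(-9, 2), Mul(Rational(1, 2), Pow(Rational(5339, 66), -1))) = Add(Rational(-9, 2), Mul(Rational(1, 2), Rational(66, 5339))) = Add(Rational(-9, 2), Rational(33, 5339)) = Rational(-47985, 10678) ≈ -4.4938)
Mul(Mul(24, o), 85) = Mul(Mul(24, Rational(-47985, 10678)), 85) = Mul(Rational(-575820, 5339), 85) = Rational(-48944700, 5339)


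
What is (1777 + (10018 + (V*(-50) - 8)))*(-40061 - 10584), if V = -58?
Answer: -743823115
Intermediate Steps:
(1777 + (10018 + (V*(-50) - 8)))*(-40061 - 10584) = (1777 + (10018 + (-58*(-50) - 8)))*(-40061 - 10584) = (1777 + (10018 + (2900 - 8)))*(-50645) = (1777 + (10018 + 2892))*(-50645) = (1777 + 12910)*(-50645) = 14687*(-50645) = -743823115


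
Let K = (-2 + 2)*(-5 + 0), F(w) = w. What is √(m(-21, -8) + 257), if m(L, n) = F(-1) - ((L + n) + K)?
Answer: √285 ≈ 16.882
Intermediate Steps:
K = 0 (K = 0*(-5) = 0)
m(L, n) = -1 - L - n (m(L, n) = -1 - ((L + n) + 0) = -1 - (L + n) = -1 + (-L - n) = -1 - L - n)
√(m(-21, -8) + 257) = √((-1 - 1*(-21) - 1*(-8)) + 257) = √((-1 + 21 + 8) + 257) = √(28 + 257) = √285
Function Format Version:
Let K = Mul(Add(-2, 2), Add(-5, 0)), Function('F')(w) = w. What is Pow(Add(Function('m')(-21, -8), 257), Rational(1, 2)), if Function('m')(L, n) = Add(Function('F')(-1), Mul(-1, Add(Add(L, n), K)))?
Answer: Pow(285, Rational(1, 2)) ≈ 16.882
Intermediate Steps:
K = 0 (K = Mul(0, -5) = 0)
Function('m')(L, n) = Add(-1, Mul(-1, L), Mul(-1, n)) (Function('m')(L, n) = Add(-1, Mul(-1, Add(Add(L, n), 0))) = Add(-1, Mul(-1, Add(L, n))) = Add(-1, Add(Mul(-1, L), Mul(-1, n))) = Add(-1, Mul(-1, L), Mul(-1, n)))
Pow(Add(Function('m')(-21, -8), 257), Rational(1, 2)) = Pow(Add(Add(-1, Mul(-1, -21), Mul(-1, -8)), 257), Rational(1, 2)) = Pow(Add(Add(-1, 21, 8), 257), Rational(1, 2)) = Pow(Add(28, 257), Rational(1, 2)) = Pow(285, Rational(1, 2))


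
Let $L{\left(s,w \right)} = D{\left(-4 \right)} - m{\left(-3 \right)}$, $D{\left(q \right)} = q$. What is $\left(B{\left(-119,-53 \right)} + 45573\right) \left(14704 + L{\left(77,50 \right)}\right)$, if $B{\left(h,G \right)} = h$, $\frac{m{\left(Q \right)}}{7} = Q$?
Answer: $669128334$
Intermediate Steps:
$m{\left(Q \right)} = 7 Q$
$L{\left(s,w \right)} = 17$ ($L{\left(s,w \right)} = -4 - 7 \left(-3\right) = -4 - -21 = -4 + 21 = 17$)
$\left(B{\left(-119,-53 \right)} + 45573\right) \left(14704 + L{\left(77,50 \right)}\right) = \left(-119 + 45573\right) \left(14704 + 17\right) = 45454 \cdot 14721 = 669128334$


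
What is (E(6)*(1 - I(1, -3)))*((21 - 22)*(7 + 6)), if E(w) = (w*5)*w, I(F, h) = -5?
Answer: -14040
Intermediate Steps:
E(w) = 5*w² (E(w) = (5*w)*w = 5*w²)
(E(6)*(1 - I(1, -3)))*((21 - 22)*(7 + 6)) = ((5*6²)*(1 - 1*(-5)))*((21 - 22)*(7 + 6)) = ((5*36)*(1 + 5))*(-1*13) = (180*6)*(-13) = 1080*(-13) = -14040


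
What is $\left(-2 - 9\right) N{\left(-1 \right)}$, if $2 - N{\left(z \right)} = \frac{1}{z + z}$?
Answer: $- \frac{55}{2} \approx -27.5$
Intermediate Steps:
$N{\left(z \right)} = 2 - \frac{1}{2 z}$ ($N{\left(z \right)} = 2 - \frac{1}{z + z} = 2 - \frac{1}{2 z}$)
$\left(-2 - 9\right) N{\left(-1 \right)} = \left(-2 - 9\right) \left(2 - \frac{1}{2 \left(-1\right)}\right) = - 11 \left(2 - - \frac{1}{2}\right) = - 11 \left(2 + \frac{1}{2}\right) = \left(-11\right) \frac{5}{2} = - \frac{55}{2}$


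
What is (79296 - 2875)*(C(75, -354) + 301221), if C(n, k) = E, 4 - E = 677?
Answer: 22968178708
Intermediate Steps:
E = -673 (E = 4 - 1*677 = 4 - 677 = -673)
C(n, k) = -673
(79296 - 2875)*(C(75, -354) + 301221) = (79296 - 2875)*(-673 + 301221) = 76421*300548 = 22968178708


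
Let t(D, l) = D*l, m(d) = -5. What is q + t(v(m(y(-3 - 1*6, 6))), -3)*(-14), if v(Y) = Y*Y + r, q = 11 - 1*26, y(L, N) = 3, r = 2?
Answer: 1119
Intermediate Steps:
q = -15 (q = 11 - 26 = -15)
v(Y) = 2 + Y² (v(Y) = Y*Y + 2 = Y² + 2 = 2 + Y²)
q + t(v(m(y(-3 - 1*6, 6))), -3)*(-14) = -15 + ((2 + (-5)²)*(-3))*(-14) = -15 + ((2 + 25)*(-3))*(-14) = -15 + (27*(-3))*(-14) = -15 - 81*(-14) = -15 + 1134 = 1119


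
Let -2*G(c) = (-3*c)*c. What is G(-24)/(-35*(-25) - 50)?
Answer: 288/275 ≈ 1.0473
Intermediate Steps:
G(c) = 3*c**2/2 (G(c) = -(-3*c)*c/2 = -(-3)*c**2/2 = 3*c**2/2)
G(-24)/(-35*(-25) - 50) = ((3/2)*(-24)**2)/(-35*(-25) - 50) = ((3/2)*576)/(875 - 50) = 864/825 = 864*(1/825) = 288/275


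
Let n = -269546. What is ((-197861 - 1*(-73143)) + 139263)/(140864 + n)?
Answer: -14545/128682 ≈ -0.11303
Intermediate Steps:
((-197861 - 1*(-73143)) + 139263)/(140864 + n) = ((-197861 - 1*(-73143)) + 139263)/(140864 - 269546) = ((-197861 + 73143) + 139263)/(-128682) = (-124718 + 139263)*(-1/128682) = 14545*(-1/128682) = -14545/128682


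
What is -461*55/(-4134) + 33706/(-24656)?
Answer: 121453069/25481976 ≈ 4.7662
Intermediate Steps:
-461*55/(-4134) + 33706/(-24656) = -25355*(-1/4134) + 33706*(-1/24656) = 25355/4134 - 16853/12328 = 121453069/25481976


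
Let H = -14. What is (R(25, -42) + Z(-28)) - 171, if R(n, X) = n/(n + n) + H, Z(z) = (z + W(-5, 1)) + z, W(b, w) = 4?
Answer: -473/2 ≈ -236.50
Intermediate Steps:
Z(z) = 4 + 2*z (Z(z) = (z + 4) + z = (4 + z) + z = 4 + 2*z)
R(n, X) = -27/2 (R(n, X) = n/(n + n) - 14 = n/((2*n)) - 14 = (1/(2*n))*n - 14 = ½ - 14 = -27/2)
(R(25, -42) + Z(-28)) - 171 = (-27/2 + (4 + 2*(-28))) - 171 = (-27/2 + (4 - 56)) - 171 = (-27/2 - 52) - 171 = -131/2 - 171 = -473/2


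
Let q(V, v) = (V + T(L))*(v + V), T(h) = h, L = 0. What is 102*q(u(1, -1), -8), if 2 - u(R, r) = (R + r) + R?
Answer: -714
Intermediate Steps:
u(R, r) = 2 - r - 2*R (u(R, r) = 2 - ((R + r) + R) = 2 - (r + 2*R) = 2 + (-r - 2*R) = 2 - r - 2*R)
q(V, v) = V*(V + v) (q(V, v) = (V + 0)*(v + V) = V*(V + v))
102*q(u(1, -1), -8) = 102*((2 - 1*(-1) - 2*1)*((2 - 1*(-1) - 2*1) - 8)) = 102*((2 + 1 - 2)*((2 + 1 - 2) - 8)) = 102*(1*(1 - 8)) = 102*(1*(-7)) = 102*(-7) = -714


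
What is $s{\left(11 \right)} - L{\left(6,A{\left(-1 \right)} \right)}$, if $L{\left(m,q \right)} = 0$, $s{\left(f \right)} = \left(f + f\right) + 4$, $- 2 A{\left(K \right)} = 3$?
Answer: $26$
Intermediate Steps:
$A{\left(K \right)} = - \frac{3}{2}$ ($A{\left(K \right)} = \left(- \frac{1}{2}\right) 3 = - \frac{3}{2}$)
$s{\left(f \right)} = 4 + 2 f$ ($s{\left(f \right)} = 2 f + 4 = 4 + 2 f$)
$s{\left(11 \right)} - L{\left(6,A{\left(-1 \right)} \right)} = \left(4 + 2 \cdot 11\right) - 0 = \left(4 + 22\right) + 0 = 26 + 0 = 26$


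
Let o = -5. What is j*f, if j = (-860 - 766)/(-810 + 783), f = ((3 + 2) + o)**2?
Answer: 0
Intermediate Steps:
f = 0 (f = ((3 + 2) - 5)**2 = (5 - 5)**2 = 0**2 = 0)
j = 542/9 (j = -1626/(-27) = -1626*(-1/27) = 542/9 ≈ 60.222)
j*f = (542/9)*0 = 0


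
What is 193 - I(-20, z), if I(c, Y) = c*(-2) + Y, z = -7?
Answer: 160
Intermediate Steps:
I(c, Y) = Y - 2*c (I(c, Y) = -2*c + Y = Y - 2*c)
193 - I(-20, z) = 193 - (-7 - 2*(-20)) = 193 - (-7 + 40) = 193 - 1*33 = 193 - 33 = 160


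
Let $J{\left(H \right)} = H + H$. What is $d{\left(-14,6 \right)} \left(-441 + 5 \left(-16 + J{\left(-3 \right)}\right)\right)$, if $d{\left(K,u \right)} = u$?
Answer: $-3306$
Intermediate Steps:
$J{\left(H \right)} = 2 H$
$d{\left(-14,6 \right)} \left(-441 + 5 \left(-16 + J{\left(-3 \right)}\right)\right) = 6 \left(-441 + 5 \left(-16 + 2 \left(-3\right)\right)\right) = 6 \left(-441 + 5 \left(-16 - 6\right)\right) = 6 \left(-441 + 5 \left(-22\right)\right) = 6 \left(-441 - 110\right) = 6 \left(-551\right) = -3306$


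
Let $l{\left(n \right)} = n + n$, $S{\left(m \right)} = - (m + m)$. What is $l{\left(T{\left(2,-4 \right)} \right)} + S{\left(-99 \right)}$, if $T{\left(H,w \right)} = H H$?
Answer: $206$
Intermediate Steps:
$T{\left(H,w \right)} = H^{2}$
$S{\left(m \right)} = - 2 m$
$l{\left(n \right)} = 2 n$
$l{\left(T{\left(2,-4 \right)} \right)} + S{\left(-99 \right)} = 2 \cdot 2^{2} - -198 = 2 \cdot 4 + 198 = 8 + 198 = 206$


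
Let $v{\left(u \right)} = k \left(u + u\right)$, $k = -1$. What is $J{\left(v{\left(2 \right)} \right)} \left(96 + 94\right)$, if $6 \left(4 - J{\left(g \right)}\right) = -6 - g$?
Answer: $\frac{2470}{3} \approx 823.33$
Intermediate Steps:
$v{\left(u \right)} = - 2 u$ ($v{\left(u \right)} = - (u + u) = - 2 u$)
$J{\left(g \right)} = 5 + \frac{g}{6}$ ($J{\left(g \right)} = 4 - \frac{-6 - g}{6} = 4 + \left(1 + \frac{g}{6}\right) = 5 + \frac{g}{6}$)
$J{\left(v{\left(2 \right)} \right)} \left(96 + 94\right) = \left(5 + \frac{\left(-2\right) 2}{6}\right) \left(96 + 94\right) = \left(5 + \frac{1}{6} \left(-4\right)\right) 190 = \left(5 - \frac{2}{3}\right) 190 = \frac{13}{3} \cdot 190 = \frac{2470}{3}$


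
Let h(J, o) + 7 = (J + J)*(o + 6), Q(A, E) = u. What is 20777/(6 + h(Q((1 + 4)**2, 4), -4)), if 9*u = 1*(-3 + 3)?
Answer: -20777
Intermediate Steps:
u = 0 (u = (1*(-3 + 3))/9 = (1*0)/9 = (1/9)*0 = 0)
Q(A, E) = 0
h(J, o) = -7 + 2*J*(6 + o) (h(J, o) = -7 + (J + J)*(o + 6) = -7 + (2*J)*(6 + o) = -7 + 2*J*(6 + o))
20777/(6 + h(Q((1 + 4)**2, 4), -4)) = 20777/(6 + (-7 + 12*0 + 2*0*(-4))) = 20777/(6 + (-7 + 0 + 0)) = 20777/(6 - 7) = 20777/(-1) = -1*20777 = -20777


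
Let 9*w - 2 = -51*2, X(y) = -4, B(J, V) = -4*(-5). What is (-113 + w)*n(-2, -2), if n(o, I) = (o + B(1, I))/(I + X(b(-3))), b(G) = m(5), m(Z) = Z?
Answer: 1117/3 ≈ 372.33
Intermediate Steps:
b(G) = 5
B(J, V) = 20
n(o, I) = (20 + o)/(-4 + I) (n(o, I) = (o + 20)/(I - 4) = (20 + o)/(-4 + I))
w = -100/9 (w = 2/9 + (-51*2)/9 = 2/9 + (⅑)*(-102) = 2/9 - 34/3 = -100/9 ≈ -11.111)
(-113 + w)*n(-2, -2) = (-113 - 100/9)*((20 - 2)/(-4 - 2)) = -1117*18/(9*(-6)) = -(-1117)*18/54 = -1117/9*(-3) = 1117/3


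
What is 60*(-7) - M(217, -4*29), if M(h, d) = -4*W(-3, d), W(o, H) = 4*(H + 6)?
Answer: -2180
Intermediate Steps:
W(o, H) = 24 + 4*H (W(o, H) = 4*(6 + H) = 24 + 4*H)
M(h, d) = -96 - 16*d (M(h, d) = -4*(24 + 4*d) = -96 - 16*d)
60*(-7) - M(217, -4*29) = 60*(-7) - (-96 - (-64)*29) = -420 - (-96 - 16*(-116)) = -420 - (-96 + 1856) = -420 - 1*1760 = -420 - 1760 = -2180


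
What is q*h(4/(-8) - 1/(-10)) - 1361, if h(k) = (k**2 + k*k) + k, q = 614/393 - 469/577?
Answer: -7715882947/5669025 ≈ -1361.1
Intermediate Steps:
q = 169961/226761 (q = 614*(1/393) - 469*1/577 = 614/393 - 469/577 = 169961/226761 ≈ 0.74952)
h(k) = k + 2*k**2 (h(k) = (k**2 + k**2) + k = 2*k**2 + k = k + 2*k**2)
q*h(4/(-8) - 1/(-10)) - 1361 = 169961*((4/(-8) - 1/(-10))*(1 + 2*(4/(-8) - 1/(-10))))/226761 - 1361 = 169961*((4*(-1/8) - 1*(-1/10))*(1 + 2*(4*(-1/8) - 1*(-1/10))))/226761 - 1361 = 169961*((-1/2 + 1/10)*(1 + 2*(-1/2 + 1/10)))/226761 - 1361 = 169961*(-2*(1 + 2*(-2/5))/5)/226761 - 1361 = 169961*(-2*(1 - 4/5)/5)/226761 - 1361 = 169961*(-2/5*1/5)/226761 - 1361 = (169961/226761)*(-2/25) - 1361 = -339922/5669025 - 1361 = -7715882947/5669025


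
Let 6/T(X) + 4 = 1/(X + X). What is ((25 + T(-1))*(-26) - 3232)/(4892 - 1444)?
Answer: -5771/5172 ≈ -1.1158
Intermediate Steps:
T(X) = 6/(-4 + 1/(2*X)) (T(X) = 6/(-4 + 1/(X + X)) = 6/(-4 + 1/(2*X)))
((25 + T(-1))*(-26) - 3232)/(4892 - 1444) = ((25 - 12*(-1)/(-1 + 8*(-1)))*(-26) - 3232)/(4892 - 1444) = ((25 - 12*(-1)/(-1 - 8))*(-26) - 3232)/3448 = ((25 - 12*(-1)/(-9))*(-26) - 3232)*(1/3448) = ((25 - 12*(-1)*(-1/9))*(-26) - 3232)*(1/3448) = ((25 - 4/3)*(-26) - 3232)*(1/3448) = ((71/3)*(-26) - 3232)*(1/3448) = (-1846/3 - 3232)*(1/3448) = -11542/3*1/3448 = -5771/5172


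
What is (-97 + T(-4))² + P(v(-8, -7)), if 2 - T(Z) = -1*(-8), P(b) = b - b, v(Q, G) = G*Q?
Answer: 10609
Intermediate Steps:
P(b) = 0
T(Z) = -6 (T(Z) = 2 - (-1)*(-8) = 2 - 1*8 = 2 - 8 = -6)
(-97 + T(-4))² + P(v(-8, -7)) = (-97 - 6)² + 0 = (-103)² + 0 = 10609 + 0 = 10609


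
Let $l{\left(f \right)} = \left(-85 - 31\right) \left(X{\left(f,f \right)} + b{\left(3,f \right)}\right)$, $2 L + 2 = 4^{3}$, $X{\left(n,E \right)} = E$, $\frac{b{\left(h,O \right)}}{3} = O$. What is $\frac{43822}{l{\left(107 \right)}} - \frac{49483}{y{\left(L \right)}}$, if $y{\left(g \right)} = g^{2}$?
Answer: $- \frac{1249422463}{23855864} \approx -52.374$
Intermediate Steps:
$b{\left(h,O \right)} = 3 O$
$L = 31$ ($L = -1 + \frac{4^{3}}{2} = -1 + \frac{1}{2} \cdot 64 = -1 + 32 = 31$)
$l{\left(f \right)} = - 464 f$ ($l{\left(f \right)} = \left(-85 - 31\right) \left(f + 3 f\right) = - 116 \cdot 4 f = - 464 f$)
$\frac{43822}{l{\left(107 \right)}} - \frac{49483}{y{\left(L \right)}} = \frac{43822}{\left(-464\right) 107} - \frac{49483}{31^{2}} = \frac{43822}{-49648} - \frac{49483}{961} = 43822 \left(- \frac{1}{49648}\right) - \frac{49483}{961} = - \frac{21911}{24824} - \frac{49483}{961} = - \frac{1249422463}{23855864}$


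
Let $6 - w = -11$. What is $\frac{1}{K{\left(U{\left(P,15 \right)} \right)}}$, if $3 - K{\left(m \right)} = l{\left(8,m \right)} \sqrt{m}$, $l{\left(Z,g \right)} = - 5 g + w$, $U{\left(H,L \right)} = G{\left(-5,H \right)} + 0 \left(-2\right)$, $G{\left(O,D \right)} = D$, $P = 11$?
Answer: $- \frac{3}{15875} + \frac{38 \sqrt{11}}{15875} \approx 0.00775$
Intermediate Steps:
$w = 17$ ($w = 6 - -11 = 6 + 11 = 17$)
$U{\left(H,L \right)} = H$ ($U{\left(H,L \right)} = H + 0 \left(-2\right) = H + 0 = H$)
$l{\left(Z,g \right)} = 17 - 5 g$ ($l{\left(Z,g \right)} = - 5 g + 17 = 17 - 5 g$)
$K{\left(m \right)} = 3 - \sqrt{m} \left(17 - 5 m\right)$ ($K{\left(m \right)} = 3 - \left(17 - 5 m\right) \sqrt{m} = 3 - \sqrt{m} \left(17 - 5 m\right)$)
$\frac{1}{K{\left(U{\left(P,15 \right)} \right)}} = \frac{1}{3 + \sqrt{11} \left(-17 + 5 \cdot 11\right)} = \frac{1}{3 + \sqrt{11} \left(-17 + 55\right)} = \frac{1}{3 + \sqrt{11} \cdot 38} = \frac{1}{3 + 38 \sqrt{11}}$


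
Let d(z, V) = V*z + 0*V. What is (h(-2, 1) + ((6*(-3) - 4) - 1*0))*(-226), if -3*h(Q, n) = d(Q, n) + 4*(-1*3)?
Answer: 11752/3 ≈ 3917.3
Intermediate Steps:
d(z, V) = V*z (d(z, V) = V*z + 0 = V*z)
h(Q, n) = 4 - Q*n/3 (h(Q, n) = -(n*Q + 4*(-1*3))/3 = -(Q*n + 4*(-3))/3 = -(Q*n - 12)/3 = -(-12 + Q*n)/3 = 4 - Q*n/3)
(h(-2, 1) + ((6*(-3) - 4) - 1*0))*(-226) = ((4 - ⅓*(-2)*1) + ((6*(-3) - 4) - 1*0))*(-226) = ((4 + ⅔) + ((-18 - 4) + 0))*(-226) = (14/3 + (-22 + 0))*(-226) = (14/3 - 22)*(-226) = -52/3*(-226) = 11752/3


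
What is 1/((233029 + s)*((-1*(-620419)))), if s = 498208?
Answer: 1/453673328303 ≈ 2.2042e-12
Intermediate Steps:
1/((233029 + s)*((-1*(-620419)))) = 1/((233029 + 498208)*((-1*(-620419)))) = 1/(731237*620419) = (1/731237)*(1/620419) = 1/453673328303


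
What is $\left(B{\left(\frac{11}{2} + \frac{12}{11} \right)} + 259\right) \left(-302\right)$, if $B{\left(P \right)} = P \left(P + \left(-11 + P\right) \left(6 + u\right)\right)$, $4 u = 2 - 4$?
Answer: $- \frac{20845097}{484} \approx -43068.0$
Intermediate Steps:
$u = - \frac{1}{2}$ ($u = \frac{2 - 4}{4} = \frac{1}{4} \left(-2\right) = - \frac{1}{2} \approx -0.5$)
$B{\left(P \right)} = P \left(- \frac{121}{2} + \frac{13 P}{2}\right)$ ($B{\left(P \right)} = P \left(P + \left(-11 + P\right) \left(6 - \frac{1}{2}\right)\right) = P \left(P + \left(-11 + P\right) \frac{11}{2}\right) = P \left(P + \left(- \frac{121}{2} + \frac{11 P}{2}\right)\right) = P \left(- \frac{121}{2} + \frac{13 P}{2}\right)$)
$\left(B{\left(\frac{11}{2} + \frac{12}{11} \right)} + 259\right) \left(-302\right) = \left(\frac{\left(\frac{11}{2} + \frac{12}{11}\right) \left(-121 + 13 \left(\frac{11}{2} + \frac{12}{11}\right)\right)}{2} + 259\right) \left(-302\right) = \left(\frac{1}{2} \cdot \frac{145}{22} \left(-121 + 13 \cdot \frac{145}{22}\right) + 259\right) \left(-302\right) = \left(\frac{1}{2} \cdot \frac{145}{22} \left(-121 + \frac{1885}{22}\right) + 259\right) \left(-302\right) = \left(\frac{1}{2} \cdot \frac{145}{22} \left(- \frac{777}{22}\right) + 259\right) \left(-302\right) = \left(- \frac{112665}{968} + 259\right) \left(-302\right) = \frac{138047}{968} \left(-302\right) = - \frac{20845097}{484}$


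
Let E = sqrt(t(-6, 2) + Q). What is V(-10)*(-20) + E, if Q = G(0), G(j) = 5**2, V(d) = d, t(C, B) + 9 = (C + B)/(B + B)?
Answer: 200 + sqrt(15) ≈ 203.87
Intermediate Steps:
t(C, B) = -9 + (B + C)/(2*B) (t(C, B) = -9 + (C + B)/(B + B) = -9 + (B + C)/((2*B)) = -9 + (B + C)*(1/(2*B)) = -9 + (B + C)/(2*B))
G(j) = 25
Q = 25
E = sqrt(15) (E = sqrt((1/2)*(-6 - 17*2)/2 + 25) = sqrt((1/2)*(1/2)*(-6 - 34) + 25) = sqrt((1/2)*(1/2)*(-40) + 25) = sqrt(-10 + 25) = sqrt(15) ≈ 3.8730)
V(-10)*(-20) + E = -10*(-20) + sqrt(15) = 200 + sqrt(15)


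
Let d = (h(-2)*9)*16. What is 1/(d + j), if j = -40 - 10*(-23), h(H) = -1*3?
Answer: -1/242 ≈ -0.0041322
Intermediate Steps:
h(H) = -3
d = -432 (d = -3*9*16 = -27*16 = -432)
j = 190 (j = -40 + 230 = 190)
1/(d + j) = 1/(-432 + 190) = 1/(-242) = -1/242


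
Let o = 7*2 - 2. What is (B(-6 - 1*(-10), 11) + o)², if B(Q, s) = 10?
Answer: 484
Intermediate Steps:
o = 12 (o = 14 - 2 = 12)
(B(-6 - 1*(-10), 11) + o)² = (10 + 12)² = 22² = 484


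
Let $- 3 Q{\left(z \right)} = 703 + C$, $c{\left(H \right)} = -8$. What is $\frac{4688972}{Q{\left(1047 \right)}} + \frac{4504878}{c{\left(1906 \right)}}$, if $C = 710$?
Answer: $- \frac{1079654657}{1884} \approx -5.7307 \cdot 10^{5}$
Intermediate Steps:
$Q{\left(z \right)} = -471$ ($Q{\left(z \right)} = - \frac{703 + 710}{3} = \left(- \frac{1}{3}\right) 1413 = -471$)
$\frac{4688972}{Q{\left(1047 \right)}} + \frac{4504878}{c{\left(1906 \right)}} = \frac{4688972}{-471} + \frac{4504878}{-8} = 4688972 \left(- \frac{1}{471}\right) + 4504878 \left(- \frac{1}{8}\right) = - \frac{4688972}{471} - \frac{2252439}{4} = - \frac{1079654657}{1884}$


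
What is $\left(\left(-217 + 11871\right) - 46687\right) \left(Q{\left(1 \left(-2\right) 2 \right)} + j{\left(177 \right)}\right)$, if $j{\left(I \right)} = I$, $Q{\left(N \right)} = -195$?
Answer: $630594$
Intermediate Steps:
$\left(\left(-217 + 11871\right) - 46687\right) \left(Q{\left(1 \left(-2\right) 2 \right)} + j{\left(177 \right)}\right) = \left(\left(-217 + 11871\right) - 46687\right) \left(-195 + 177\right) = \left(11654 - 46687\right) \left(-18\right) = \left(-35033\right) \left(-18\right) = 630594$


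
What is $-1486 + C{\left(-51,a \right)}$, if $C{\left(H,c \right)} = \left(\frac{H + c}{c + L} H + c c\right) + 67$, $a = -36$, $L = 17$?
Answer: $- \frac{6774}{19} \approx -356.53$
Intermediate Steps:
$C{\left(H,c \right)} = 67 + c^{2} + \frac{H \left(H + c\right)}{17 + c}$ ($C{\left(H,c \right)} = \left(\frac{H + c}{c + 17} H + c c\right) + 67 = \left(\frac{H + c}{17 + c} H + c^{2}\right) + 67 = \left(\frac{H \left(H + c\right)}{17 + c} + c^{2}\right) + 67 = \left(c^{2} + \frac{H \left(H + c\right)}{17 + c}\right) + 67 = 67 + c^{2} + \frac{H \left(H + c\right)}{17 + c}$)
$-1486 + C{\left(-51,a \right)} = -1486 + \frac{1139 + \left(-51\right)^{2} + \left(-36\right)^{3} + 17 \left(-36\right)^{2} + 67 \left(-36\right) - -1836}{17 - 36} = -1486 + \frac{1139 + 2601 - 46656 + 17 \cdot 1296 - 2412 + 1836}{-19} = -1486 - \frac{1139 + 2601 - 46656 + 22032 - 2412 + 1836}{19} = -1486 - - \frac{21460}{19} = -1486 + \frac{21460}{19} = - \frac{6774}{19}$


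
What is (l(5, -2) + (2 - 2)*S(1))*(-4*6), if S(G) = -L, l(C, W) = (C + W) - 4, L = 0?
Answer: 24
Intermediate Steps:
l(C, W) = -4 + C + W
S(G) = 0 (S(G) = -1*0 = 0)
(l(5, -2) + (2 - 2)*S(1))*(-4*6) = ((-4 + 5 - 2) + (2 - 2)*0)*(-4*6) = (-1 + 0*0)*(-24) = (-1 + 0)*(-24) = -1*(-24) = 24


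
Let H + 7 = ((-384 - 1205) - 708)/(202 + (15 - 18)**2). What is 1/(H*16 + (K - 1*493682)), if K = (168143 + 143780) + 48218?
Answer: -211/28237535 ≈ -7.4723e-6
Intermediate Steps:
K = 360141 (K = 311923 + 48218 = 360141)
H = -3774/211 (H = -7 + ((-384 - 1205) - 708)/(202 + (15 - 18)**2) = -7 + (-1589 - 708)/(202 + (-3)**2) = -7 - 2297/(202 + 9) = -7 - 2297/211 = -3774/211 ≈ -17.886)
1/(H*16 + (K - 1*493682)) = 1/(-3774/211*16 + (360141 - 1*493682)) = 1/(-60384/211 + (360141 - 493682)) = 1/(-60384/211 - 133541) = 1/(-28237535/211) = -211/28237535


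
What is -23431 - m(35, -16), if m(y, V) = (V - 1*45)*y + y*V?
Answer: -20736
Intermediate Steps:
m(y, V) = V*y + y*(-45 + V) (m(y, V) = (V - 45)*y + V*y = (-45 + V)*y + V*y = y*(-45 + V) + V*y = V*y + y*(-45 + V))
-23431 - m(35, -16) = -23431 - 35*(-45 + 2*(-16)) = -23431 - 35*(-45 - 32) = -23431 - 35*(-77) = -23431 - 1*(-2695) = -23431 + 2695 = -20736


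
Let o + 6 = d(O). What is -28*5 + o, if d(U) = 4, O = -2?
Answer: -142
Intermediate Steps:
o = -2 (o = -6 + 4 = -2)
-28*5 + o = -28*5 - 2 = -140 - 2 = -142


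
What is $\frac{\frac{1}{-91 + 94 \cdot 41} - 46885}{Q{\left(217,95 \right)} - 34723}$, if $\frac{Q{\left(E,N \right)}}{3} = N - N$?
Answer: $\frac{176428254}{130662649} \approx 1.3503$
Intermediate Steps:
$Q{\left(E,N \right)} = 0$ ($Q{\left(E,N \right)} = 3 \left(N - N\right) = 3 \cdot 0 = 0$)
$\frac{\frac{1}{-91 + 94 \cdot 41} - 46885}{Q{\left(217,95 \right)} - 34723} = \frac{\frac{1}{-91 + 94 \cdot 41} - 46885}{0 - 34723} = \frac{\frac{1}{-91 + 3854} - 46885}{-34723} = \left(\frac{1}{3763} - 46885\right) \left(- \frac{1}{34723}\right) = \left(- \frac{176428254}{3763}\right) \left(- \frac{1}{34723}\right) = \frac{176428254}{130662649}$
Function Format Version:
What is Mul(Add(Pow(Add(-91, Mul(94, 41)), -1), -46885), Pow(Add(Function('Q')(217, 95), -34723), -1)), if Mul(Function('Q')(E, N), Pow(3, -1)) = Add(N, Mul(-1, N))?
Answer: Rational(176428254, 130662649) ≈ 1.3503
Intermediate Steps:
Function('Q')(E, N) = 0 (Function('Q')(E, N) = Mul(3, Add(N, Mul(-1, N))) = Mul(3, 0) = 0)
Mul(Add(Pow(Add(-91, Mul(94, 41)), -1), -46885), Pow(Add(Function('Q')(217, 95), -34723), -1)) = Mul(Add(Pow(Add(-91, Mul(94, 41)), -1), -46885), Pow(Add(0, -34723), -1)) = Mul(Add(Pow(Add(-91, 3854), -1), -46885), Pow(-34723, -1)) = Mul(Add(Pow(3763, -1), -46885), Rational(-1, 34723)) = Mul(Add(Rational(1, 3763), -46885), Rational(-1, 34723)) = Mul(Rational(-176428254, 3763), Rational(-1, 34723)) = Rational(176428254, 130662649)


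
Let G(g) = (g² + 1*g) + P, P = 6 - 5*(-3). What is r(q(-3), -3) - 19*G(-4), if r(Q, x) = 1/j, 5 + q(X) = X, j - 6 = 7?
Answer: -8150/13 ≈ -626.92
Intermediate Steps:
j = 13 (j = 6 + 7 = 13)
q(X) = -5 + X
P = 21 (P = 6 + 15 = 21)
r(Q, x) = 1/13
G(g) = 21 + g + g² (G(g) = (g² + 1*g) + 21 = (g² + g) + 21 = (g + g²) + 21 = 21 + g + g²)
r(q(-3), -3) - 19*G(-4) = 1/13 - 19*(21 - 4 + (-4)²) = 1/13 - 19*(21 - 4 + 16) = 1/13 - 19*33 = 1/13 - 627 = -8150/13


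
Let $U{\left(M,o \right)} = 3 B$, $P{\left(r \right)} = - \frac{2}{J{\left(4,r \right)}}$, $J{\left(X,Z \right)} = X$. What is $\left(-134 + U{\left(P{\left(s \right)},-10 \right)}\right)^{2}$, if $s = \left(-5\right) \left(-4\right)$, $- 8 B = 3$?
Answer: $\frac{1168561}{64} \approx 18259.0$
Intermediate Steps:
$B = - \frac{3}{8}$ ($B = \left(- \frac{1}{8}\right) 3 = - \frac{3}{8} \approx -0.375$)
$s = 20$
$P{\left(r \right)} = - \frac{1}{2}$ ($P{\left(r \right)} = - \frac{2}{4} = \left(-2\right) \frac{1}{4} = - \frac{1}{2}$)
$U{\left(M,o \right)} = - \frac{9}{8}$ ($U{\left(M,o \right)} = 3 \left(- \frac{3}{8}\right) = - \frac{9}{8}$)
$\left(-134 + U{\left(P{\left(s \right)},-10 \right)}\right)^{2} = \left(-134 - \frac{9}{8}\right)^{2} = \left(- \frac{1081}{8}\right)^{2} = \frac{1168561}{64}$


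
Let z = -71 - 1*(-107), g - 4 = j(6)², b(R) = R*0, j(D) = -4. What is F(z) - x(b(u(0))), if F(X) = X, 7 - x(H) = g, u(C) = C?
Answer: 49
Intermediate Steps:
b(R) = 0
g = 20 (g = 4 + (-4)² = 4 + 16 = 20)
x(H) = -13 (x(H) = 7 - 1*20 = 7 - 20 = -13)
z = 36 (z = -71 + 107 = 36)
F(z) - x(b(u(0))) = 36 - 1*(-13) = 36 + 13 = 49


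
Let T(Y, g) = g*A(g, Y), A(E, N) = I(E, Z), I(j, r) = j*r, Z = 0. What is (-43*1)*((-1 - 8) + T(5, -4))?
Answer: 387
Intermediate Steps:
A(E, N) = 0 (A(E, N) = E*0 = 0)
T(Y, g) = 0 (T(Y, g) = g*0 = 0)
(-43*1)*((-1 - 8) + T(5, -4)) = (-43*1)*((-1 - 8) + 0) = -43*(-9 + 0) = -43*(-9) = 387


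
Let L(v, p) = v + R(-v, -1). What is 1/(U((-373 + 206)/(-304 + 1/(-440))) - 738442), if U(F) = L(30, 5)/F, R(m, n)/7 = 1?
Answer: -73480/54255769003 ≈ -1.3543e-6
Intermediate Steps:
R(m, n) = 7 (R(m, n) = 7*1 = 7)
L(v, p) = 7 + v (L(v, p) = v + 7 = 7 + v)
U(F) = 37/F (U(F) = (7 + 30)/F = 37/F)
1/(U((-373 + 206)/(-304 + 1/(-440))) - 738442) = 1/(37/(((-373 + 206)/(-304 + 1/(-440)))) - 738442) = 1/(37/((-167/(-304 - 1/440))) - 738442) = 1/(37/((-167/(-133761/440))) - 738442) = 1/(37/((-167*(-440/133761))) - 738442) = 1/(37/(73480/133761) - 738442) = 1/(37*(133761/73480) - 738442) = 1/(4949157/73480 - 738442) = 1/(-54255769003/73480) = -73480/54255769003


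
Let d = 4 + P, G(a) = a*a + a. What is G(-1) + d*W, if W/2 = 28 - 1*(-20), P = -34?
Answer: -2880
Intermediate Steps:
G(a) = a + a² (G(a) = a² + a = a + a²)
W = 96 (W = 2*(28 - 1*(-20)) = 2*(28 + 20) = 2*48 = 96)
d = -30 (d = 4 - 34 = -30)
G(-1) + d*W = -(1 - 1) - 30*96 = -1*0 - 2880 = 0 - 2880 = -2880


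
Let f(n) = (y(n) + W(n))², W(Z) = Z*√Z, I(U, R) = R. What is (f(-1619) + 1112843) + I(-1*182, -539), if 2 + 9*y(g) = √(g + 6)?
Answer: 1112304 + (2 - I*√1613 + 14571*I*√1619)²/81 ≈ -4.242e+9 + 28951.0*I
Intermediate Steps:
W(Z) = Z^(3/2)
y(g) = -2/9 + √(6 + g)/9 (y(g) = -2/9 + √(g + 6)/9 = -2/9 + √(6 + g)/9)
f(n) = (-2/9 + n^(3/2) + √(6 + n)/9)² (f(n) = ((-2/9 + √(6 + n)/9) + n^(3/2))² = (-2/9 + n^(3/2) + √(6 + n)/9)²)
(f(-1619) + 1112843) + I(-1*182, -539) = ((-2 + √(6 - 1619) + 9*(-1619)^(3/2))²/81 + 1112843) - 539 = ((-2 + √(-1613) + 9*(-1619*I*√1619))²/81 + 1112843) - 539 = ((-2 + I*√1613 - 14571*I*√1619)²/81 + 1112843) - 539 = (1112843 + (-2 + I*√1613 - 14571*I*√1619)²/81) - 539 = 1112304 + (-2 + I*√1613 - 14571*I*√1619)²/81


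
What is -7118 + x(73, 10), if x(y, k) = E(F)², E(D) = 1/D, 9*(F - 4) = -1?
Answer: -8719469/1225 ≈ -7117.9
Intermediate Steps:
F = 35/9 (F = 4 + (⅑)*(-1) = 4 - ⅑ = 35/9 ≈ 3.8889)
x(y, k) = 81/1225 (x(y, k) = (1/(35/9))² = (9/35)² = 81/1225)
-7118 + x(73, 10) = -7118 + 81/1225 = -8719469/1225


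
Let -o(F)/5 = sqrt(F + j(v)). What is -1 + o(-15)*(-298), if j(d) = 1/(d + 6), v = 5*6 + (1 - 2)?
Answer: -1 + 596*I*sqrt(4585)/7 ≈ -1.0 + 5765.3*I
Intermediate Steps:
v = 29 (v = 30 - 1 = 29)
j(d) = 1/(6 + d)
o(F) = -5*sqrt(1/35 + F) (o(F) = -5*sqrt(F + 1/(6 + 29)) = -5*sqrt(F + 1/35) = -5*sqrt(1/35 + F))
-1 + o(-15)*(-298) = -1 - sqrt(35 + 1225*(-15))/7*(-298) = -1 - sqrt(35 - 18375)/7*(-298) = -1 - 2*I*sqrt(4585)/7*(-298) = -1 + 596*I*sqrt(4585)/7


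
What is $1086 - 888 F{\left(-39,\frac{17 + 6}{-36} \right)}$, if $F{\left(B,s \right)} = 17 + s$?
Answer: $- \frac{40328}{3} \approx -13443.0$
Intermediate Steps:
$1086 - 888 F{\left(-39,\frac{17 + 6}{-36} \right)} = 1086 - 888 \left(17 + \frac{17 + 6}{-36}\right) = 1086 - 888 \left(17 + 23 \left(- \frac{1}{36}\right)\right) = 1086 - 888 \left(17 - \frac{23}{36}\right) = 1086 - \frac{43586}{3} = - \frac{40328}{3}$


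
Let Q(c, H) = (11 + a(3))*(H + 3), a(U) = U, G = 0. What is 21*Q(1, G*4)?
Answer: 882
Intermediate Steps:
Q(c, H) = 42 + 14*H (Q(c, H) = (11 + 3)*(H + 3) = 14*(3 + H) = 42 + 14*H)
21*Q(1, G*4) = 21*(42 + 14*(0*4)) = 21*(42 + 14*0) = 21*(42 + 0) = 21*42 = 882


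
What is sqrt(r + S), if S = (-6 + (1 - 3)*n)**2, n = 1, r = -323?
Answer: I*sqrt(259) ≈ 16.093*I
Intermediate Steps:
S = 64 (S = (-6 + (1 - 3)*1)**2 = (-6 - 2*1)**2 = (-6 - 2)**2 = (-8)**2 = 64)
sqrt(r + S) = sqrt(-323 + 64) = sqrt(-259) = I*sqrt(259)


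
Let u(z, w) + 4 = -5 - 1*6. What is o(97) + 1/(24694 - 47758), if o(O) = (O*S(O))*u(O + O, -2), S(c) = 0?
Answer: -1/23064 ≈ -4.3358e-5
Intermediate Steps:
u(z, w) = -15 (u(z, w) = -4 + (-5 - 1*6) = -4 + (-5 - 6) = -4 - 11 = -15)
o(O) = 0 (o(O) = (O*0)*(-15) = 0*(-15) = 0)
o(97) + 1/(24694 - 47758) = 0 + 1/(24694 - 47758) = 0 + 1/(-23064) = 0 - 1/23064 = -1/23064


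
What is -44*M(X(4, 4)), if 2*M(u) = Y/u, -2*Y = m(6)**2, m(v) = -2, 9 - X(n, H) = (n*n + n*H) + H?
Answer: -44/27 ≈ -1.6296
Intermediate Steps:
X(n, H) = 9 - H - n**2 - H*n (X(n, H) = 9 - ((n*n + n*H) + H) = 9 - ((n**2 + H*n) + H) = 9 - (H + n**2 + H*n) = 9 + (-H - n**2 - H*n) = 9 - H - n**2 - H*n)
Y = -2 (Y = -1/2*(-2)**2 = -1/2*4 = -2)
M(u) = -1/u (M(u) = (-2/u)/2 = -1/u)
-44*M(X(4, 4)) = -(-44)/(9 - 1*4 - 1*4**2 - 1*4*4) = -(-44)/(9 - 4 - 1*16 - 16) = -(-44)/(9 - 4 - 16 - 16) = -(-44)/(-27) = -(-44)*(-1)/27 = -44*1/27 = -44/27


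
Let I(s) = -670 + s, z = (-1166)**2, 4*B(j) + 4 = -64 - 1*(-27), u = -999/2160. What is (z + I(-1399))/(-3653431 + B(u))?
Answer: -5429948/14613765 ≈ -0.37156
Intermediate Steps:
u = -37/80 (u = -999*1/2160 = -37/80 ≈ -0.46250)
B(j) = -41/4 (B(j) = -1 + (-64 - 1*(-27))/4 = -1 + (-64 + 27)/4 = -1 + (1/4)*(-37) = -1 - 37/4 = -41/4)
z = 1359556
(z + I(-1399))/(-3653431 + B(u)) = (1359556 + (-670 - 1399))/(-3653431 - 41/4) = (1359556 - 2069)/(-14613765/4) = 1357487*(-4/14613765) = -5429948/14613765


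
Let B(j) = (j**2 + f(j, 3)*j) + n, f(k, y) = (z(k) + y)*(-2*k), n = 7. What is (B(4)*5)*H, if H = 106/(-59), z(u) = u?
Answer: 106530/59 ≈ 1805.6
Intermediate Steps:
f(k, y) = -2*k*(k + y) (f(k, y) = (k + y)*(-2*k) = -2*k*(k + y))
H = -106/59 (H = 106*(-1/59) = -106/59 ≈ -1.7966)
B(j) = 7 + j**2 - 2*j**2*(3 + j) (B(j) = (j**2 + (-2*j*(j + 3))*j) + 7 = (j**2 + (-2*j*(3 + j))*j) + 7 = (j**2 - 2*j**2*(3 + j)) + 7 = 7 + j**2 - 2*j**2*(3 + j))
(B(4)*5)*H = ((7 - 5*4**2 - 2*4**3)*5)*(-106/59) = ((7 - 5*16 - 2*64)*5)*(-106/59) = ((7 - 80 - 128)*5)*(-106/59) = -201*5*(-106/59) = -1005*(-106/59) = 106530/59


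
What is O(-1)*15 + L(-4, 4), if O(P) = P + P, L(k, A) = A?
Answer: -26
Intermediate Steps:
O(P) = 2*P
O(-1)*15 + L(-4, 4) = (2*(-1))*15 + 4 = -2*15 + 4 = -30 + 4 = -26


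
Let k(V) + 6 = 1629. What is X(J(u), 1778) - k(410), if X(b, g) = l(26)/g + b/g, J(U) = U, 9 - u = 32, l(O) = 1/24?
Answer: -69257207/42672 ≈ -1623.0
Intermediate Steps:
l(O) = 1/24
u = -23 (u = 9 - 1*32 = 9 - 32 = -23)
k(V) = 1623 (k(V) = -6 + 1629 = 1623)
X(b, g) = 1/(24*g) + b/g
X(J(u), 1778) - k(410) = (1/24 - 23)/1778 - 1*1623 = (1/1778)*(-551/24) - 1623 = -551/42672 - 1623 = -69257207/42672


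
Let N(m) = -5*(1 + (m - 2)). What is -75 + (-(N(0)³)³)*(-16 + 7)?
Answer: 17578050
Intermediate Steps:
N(m) = 5 - 5*m (N(m) = -5*(1 + (-2 + m)) = -5*(-1 + m) = 5 - 5*m)
-75 + (-(N(0)³)³)*(-16 + 7) = -75 + (-((5 - 5*0)³)³)*(-16 + 7) = -75 - ((5 + 0)³)³*(-9) = -75 - (5³)³*(-9) = -75 - 1*125³*(-9) = -75 - 1*1953125*(-9) = -75 - 1953125*(-9) = -75 + 17578125 = 17578050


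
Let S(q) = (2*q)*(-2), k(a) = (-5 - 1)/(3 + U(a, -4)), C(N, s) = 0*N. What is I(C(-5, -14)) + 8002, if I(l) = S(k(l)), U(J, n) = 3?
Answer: 8006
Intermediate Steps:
C(N, s) = 0
k(a) = -1 (k(a) = (-5 - 1)/(3 + 3) = -6/6 = -6*⅙ = -1)
S(q) = -4*q
I(l) = 4 (I(l) = -4*(-1) = 4)
I(C(-5, -14)) + 8002 = 4 + 8002 = 8006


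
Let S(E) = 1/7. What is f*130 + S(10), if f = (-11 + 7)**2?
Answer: 14561/7 ≈ 2080.1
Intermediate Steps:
S(E) = 1/7
f = 16 (f = (-4)**2 = 16)
f*130 + S(10) = 16*130 + 1/7 = 2080 + 1/7 = 14561/7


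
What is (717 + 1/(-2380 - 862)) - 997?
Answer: -907761/3242 ≈ -280.00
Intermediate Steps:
(717 + 1/(-2380 - 862)) - 997 = (717 + 1/(-3242)) - 997 = (717 - 1/3242) - 997 = 2324513/3242 - 997 = -907761/3242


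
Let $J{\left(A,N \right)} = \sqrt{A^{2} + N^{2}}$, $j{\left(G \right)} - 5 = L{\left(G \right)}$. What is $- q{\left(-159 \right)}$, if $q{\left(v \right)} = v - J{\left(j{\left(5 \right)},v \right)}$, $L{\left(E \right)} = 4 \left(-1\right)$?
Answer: $159 + \sqrt{25282} \approx 318.0$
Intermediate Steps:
$L{\left(E \right)} = -4$
$j{\left(G \right)} = 1$ ($j{\left(G \right)} = 5 - 4 = 1$)
$q{\left(v \right)} = v - \sqrt{1 + v^{2}}$ ($q{\left(v \right)} = v - \sqrt{1^{2} + v^{2}} = v - \sqrt{1 + v^{2}}$)
$- q{\left(-159 \right)} = - (-159 - \sqrt{1 + \left(-159\right)^{2}}) = - (-159 - \sqrt{1 + 25281}) = - (-159 - \sqrt{25282}) = 159 + \sqrt{25282}$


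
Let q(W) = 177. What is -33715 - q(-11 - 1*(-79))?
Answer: -33892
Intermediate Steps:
-33715 - q(-11 - 1*(-79)) = -33715 - 1*177 = -33715 - 177 = -33892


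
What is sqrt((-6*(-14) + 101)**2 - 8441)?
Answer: 2*sqrt(6446) ≈ 160.57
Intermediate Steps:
sqrt((-6*(-14) + 101)**2 - 8441) = sqrt((84 + 101)**2 - 8441) = sqrt(185**2 - 8441) = sqrt(34225 - 8441) = sqrt(25784) = 2*sqrt(6446)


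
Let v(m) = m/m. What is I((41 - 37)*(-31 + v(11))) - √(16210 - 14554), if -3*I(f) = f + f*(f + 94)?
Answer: -1000 - 6*√46 ≈ -1040.7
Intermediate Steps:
v(m) = 1
I(f) = -f/3 - f*(94 + f)/3 (I(f) = -(f + f*(f + 94))/3 = -(f + f*(94 + f))/3 = -f/3 - f*(94 + f)/3)
I((41 - 37)*(-31 + v(11))) - √(16210 - 14554) = -(41 - 37)*(-31 + 1)*(95 + (41 - 37)*(-31 + 1))/3 - √(16210 - 14554) = -4*(-30)*(95 + 4*(-30))/3 - √1656 = -⅓*(-120)*(95 - 120) - 6*√46 = -⅓*(-120)*(-25) - 6*√46 = -1000 - 6*√46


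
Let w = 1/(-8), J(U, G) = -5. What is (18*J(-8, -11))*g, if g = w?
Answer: 45/4 ≈ 11.250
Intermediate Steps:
w = -⅛ ≈ -0.12500
g = -⅛ ≈ -0.12500
(18*J(-8, -11))*g = (18*(-5))*(-⅛) = -90*(-⅛) = 45/4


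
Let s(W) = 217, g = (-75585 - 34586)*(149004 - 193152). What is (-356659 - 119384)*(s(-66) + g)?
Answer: -2315391998569575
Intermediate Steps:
g = 4863829308 (g = -110171*(-44148) = 4863829308)
(-356659 - 119384)*(s(-66) + g) = (-356659 - 119384)*(217 + 4863829308) = -476043*4863829525 = -2315391998569575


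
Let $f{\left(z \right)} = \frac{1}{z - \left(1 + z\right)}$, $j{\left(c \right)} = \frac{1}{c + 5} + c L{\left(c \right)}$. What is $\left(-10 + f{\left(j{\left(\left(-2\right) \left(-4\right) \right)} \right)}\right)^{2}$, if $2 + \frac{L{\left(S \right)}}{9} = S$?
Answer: $121$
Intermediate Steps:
$L{\left(S \right)} = -18 + 9 S$
$j{\left(c \right)} = \frac{1}{5 + c} + c \left(-18 + 9 c\right)$ ($j{\left(c \right)} = \frac{1}{c + 5} + c \left(-18 + 9 c\right) = \frac{1}{5 + c} + c \left(-18 + 9 c\right)$)
$f{\left(z \right)} = -1$ ($f{\left(z \right)} = \frac{1}{-1} = -1$)
$\left(-10 + f{\left(j{\left(\left(-2\right) \left(-4\right) \right)} \right)}\right)^{2} = \left(-10 - 1\right)^{2} = \left(-11\right)^{2} = 121$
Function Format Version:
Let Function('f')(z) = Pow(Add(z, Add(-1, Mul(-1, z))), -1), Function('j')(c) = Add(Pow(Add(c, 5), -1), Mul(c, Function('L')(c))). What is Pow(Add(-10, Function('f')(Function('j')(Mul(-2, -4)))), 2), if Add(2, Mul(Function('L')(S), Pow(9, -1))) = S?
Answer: 121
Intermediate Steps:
Function('L')(S) = Add(-18, Mul(9, S))
Function('j')(c) = Add(Pow(Add(5, c), -1), Mul(c, Add(-18, Mul(9, c)))) (Function('j')(c) = Add(Pow(Add(c, 5), -1), Mul(c, Add(-18, Mul(9, c)))) = Add(Pow(Add(5, c), -1), Mul(c, Add(-18, Mul(9, c)))))
Function('f')(z) = -1 (Function('f')(z) = Pow(-1, -1) = -1)
Pow(Add(-10, Function('f')(Function('j')(Mul(-2, -4)))), 2) = Pow(Add(-10, -1), 2) = Pow(-11, 2) = 121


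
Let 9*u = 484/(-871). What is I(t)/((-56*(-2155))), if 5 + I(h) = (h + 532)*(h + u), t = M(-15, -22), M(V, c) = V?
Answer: -15270217/236502630 ≈ -0.064567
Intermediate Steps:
u = -484/7839 (u = (484/(-871))/9 = (484*(-1/871))/9 = (⅑)*(-484/871) = -484/7839 ≈ -0.061743)
t = -15
I(h) = -5 + (532 + h)*(-484/7839 + h) (I(h) = -5 + (h + 532)*(h - 484/7839) = -5 + (532 + h)*(-484/7839 + h))
I(t)/((-56*(-2155))) = (-296683/7839 + (-15)² + (4169864/7839)*(-15))/((-56*(-2155))) = (-296683/7839 + 225 - 20849320/2613)/120680 = -61080868/7839*1/120680 = -15270217/236502630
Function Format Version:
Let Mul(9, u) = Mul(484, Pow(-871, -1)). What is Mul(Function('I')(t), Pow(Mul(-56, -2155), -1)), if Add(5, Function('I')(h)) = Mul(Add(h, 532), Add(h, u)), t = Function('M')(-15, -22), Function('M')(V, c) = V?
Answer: Rational(-15270217, 236502630) ≈ -0.064567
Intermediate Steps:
u = Rational(-484, 7839) (u = Mul(Rational(1, 9), Mul(484, Pow(-871, -1))) = Mul(Rational(1, 9), Mul(484, Rational(-1, 871))) = Mul(Rational(1, 9), Rational(-484, 871)) = Rational(-484, 7839) ≈ -0.061743)
t = -15
Function('I')(h) = Add(-5, Mul(Add(532, h), Add(Rational(-484, 7839), h))) (Function('I')(h) = Add(-5, Mul(Add(h, 532), Add(h, Rational(-484, 7839)))) = Add(-5, Mul(Add(532, h), Add(Rational(-484, 7839), h))))
Mul(Function('I')(t), Pow(Mul(-56, -2155), -1)) = Mul(Add(Rational(-296683, 7839), Pow(-15, 2), Mul(Rational(4169864, 7839), -15)), Pow(Mul(-56, -2155), -1)) = Mul(Add(Rational(-296683, 7839), 225, Rational(-20849320, 2613)), Pow(120680, -1)) = Mul(Rational(-61080868, 7839), Rational(1, 120680)) = Rational(-15270217, 236502630)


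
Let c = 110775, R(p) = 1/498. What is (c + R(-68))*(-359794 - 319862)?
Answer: -6248978265476/83 ≈ -7.5289e+10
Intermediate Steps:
R(p) = 1/498
(c + R(-68))*(-359794 - 319862) = (110775 + 1/498)*(-359794 - 319862) = (55165951/498)*(-679656) = -6248978265476/83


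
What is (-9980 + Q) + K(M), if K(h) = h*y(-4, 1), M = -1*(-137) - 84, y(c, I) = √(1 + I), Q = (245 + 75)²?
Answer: 92420 + 53*√2 ≈ 92495.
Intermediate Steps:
Q = 102400 (Q = 320² = 102400)
M = 53 (M = 137 - 84 = 53)
K(h) = h*√2 (K(h) = h*√(1 + 1) = h*√2)
(-9980 + Q) + K(M) = (-9980 + 102400) + 53*√2 = 92420 + 53*√2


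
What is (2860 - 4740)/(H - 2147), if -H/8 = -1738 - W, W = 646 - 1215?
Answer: -376/1441 ≈ -0.26093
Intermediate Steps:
W = -569
H = 9352 (H = -8*(-1738 - 1*(-569)) = -8*(-1738 + 569) = -8*(-1169) = 9352)
(2860 - 4740)/(H - 2147) = (2860 - 4740)/(9352 - 2147) = -1880/7205 = -1880*1/7205 = -376/1441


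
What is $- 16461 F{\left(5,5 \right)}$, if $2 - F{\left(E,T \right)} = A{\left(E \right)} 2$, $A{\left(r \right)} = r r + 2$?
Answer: $855972$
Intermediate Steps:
$A{\left(r \right)} = 2 + r^{2}$ ($A{\left(r \right)} = r^{2} + 2 = 2 + r^{2}$)
$F{\left(E,T \right)} = -2 - 2 E^{2}$ ($F{\left(E,T \right)} = 2 - \left(2 + E^{2}\right) 2 = 2 - \left(4 + 2 E^{2}\right) = -2 - 2 E^{2}$)
$- 16461 F{\left(5,5 \right)} = - 16461 \left(-2 - 2 \cdot 5^{2}\right) = - 16461 \left(-2 - 50\right) = \left(-16461\right) \left(-52\right) = 855972$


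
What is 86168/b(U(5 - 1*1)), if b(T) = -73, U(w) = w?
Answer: -86168/73 ≈ -1180.4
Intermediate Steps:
86168/b(U(5 - 1*1)) = 86168/(-73) = 86168*(-1/73) = -86168/73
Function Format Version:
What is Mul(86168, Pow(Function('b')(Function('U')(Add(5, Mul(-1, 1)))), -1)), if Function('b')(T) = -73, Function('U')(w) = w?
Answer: Rational(-86168, 73) ≈ -1180.4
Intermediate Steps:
Mul(86168, Pow(Function('b')(Function('U')(Add(5, Mul(-1, 1)))), -1)) = Mul(86168, Pow(-73, -1)) = Mul(86168, Rational(-1, 73)) = Rational(-86168, 73)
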